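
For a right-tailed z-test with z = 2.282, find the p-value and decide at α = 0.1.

p = P(Z > 2.282) = 1 - Φ(2.282) ≈ 0.0112. Since p < 0.1, reject H₀ (significant) at α = 0.1.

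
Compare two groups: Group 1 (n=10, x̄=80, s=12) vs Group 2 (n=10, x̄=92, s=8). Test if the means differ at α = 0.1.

Pooled sp = 10.2. t = -2.631, df = 18. Critical t = ±1.734. Reject H₀.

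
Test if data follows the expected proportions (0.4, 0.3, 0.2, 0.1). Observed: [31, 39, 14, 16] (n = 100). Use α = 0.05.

Expected: [40.0, 30.0, 20.0, 10.0]. χ² = 10.125. df = 3, critical = 7.815. Reject H₀.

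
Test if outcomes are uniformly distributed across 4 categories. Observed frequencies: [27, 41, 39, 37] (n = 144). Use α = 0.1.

Expected = 36 each. χ² = Σ(O-E)²/E = 3.222. df = 3, critical value = 6.251. Fail to reject H₀.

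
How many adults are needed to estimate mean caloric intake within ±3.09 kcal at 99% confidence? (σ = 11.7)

n = (z*σ/E)² = (2.576×11.7/3.09)² = 95.1 → n = 96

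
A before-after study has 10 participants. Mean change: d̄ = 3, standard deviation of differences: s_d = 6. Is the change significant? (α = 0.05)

t = d̄/(s_d/√n) = 3/(6/√10) = 1.581. df = 9, critical t = ±2.262. Fail to reject H₀.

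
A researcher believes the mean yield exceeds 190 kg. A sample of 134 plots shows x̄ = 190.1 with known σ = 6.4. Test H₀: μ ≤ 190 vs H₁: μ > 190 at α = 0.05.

z = 0.181. Critical value: 1.645. Fail to reject H₀.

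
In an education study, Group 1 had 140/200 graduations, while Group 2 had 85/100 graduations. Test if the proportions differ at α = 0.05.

p̂₁ = 0.7, p̂₂ = 0.85, pooled p̂ = 0.75. z = -2.828. Critical: ±1.96. Reject H₀.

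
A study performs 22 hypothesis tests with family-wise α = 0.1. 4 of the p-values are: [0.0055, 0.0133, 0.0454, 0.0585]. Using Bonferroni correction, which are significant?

Bonferroni α = 0.1/22 = 0.00455. None of the given p-values are significant.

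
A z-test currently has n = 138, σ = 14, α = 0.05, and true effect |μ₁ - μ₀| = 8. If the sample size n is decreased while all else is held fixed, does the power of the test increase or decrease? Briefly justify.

Power decreases: a smaller n inflates the standard error σ/√n, pulling the sampling distribution under H₁ back toward the critical value.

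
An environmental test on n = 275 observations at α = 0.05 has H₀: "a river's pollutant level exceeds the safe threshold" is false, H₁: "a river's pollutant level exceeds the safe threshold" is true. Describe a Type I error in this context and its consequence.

Type I error: rejecting H₀ when it is true — concluding that a river's pollutant level exceeds the safe threshold when in fact it is not. Consequence: shutting down a compliant factory unnecessarily.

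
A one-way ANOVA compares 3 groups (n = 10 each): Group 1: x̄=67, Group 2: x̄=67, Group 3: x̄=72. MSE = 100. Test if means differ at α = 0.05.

Grand mean = 68.67. SS_between = 166.67, MS_between = 83.33. F = 0.833, F_crit ≈ 3.354. Fail to reject H₀.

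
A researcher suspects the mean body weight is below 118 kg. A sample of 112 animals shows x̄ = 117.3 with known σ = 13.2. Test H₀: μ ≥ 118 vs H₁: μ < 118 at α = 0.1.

z = -0.561. Critical value: -1.28. Fail to reject H₀.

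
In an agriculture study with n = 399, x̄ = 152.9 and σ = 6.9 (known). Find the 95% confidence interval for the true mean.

CI = x̄ ± z*(σ/√n) = 152.9 ± 1.96(6.9/√399) = 152.9 ± 0.68 = (152.22, 153.58)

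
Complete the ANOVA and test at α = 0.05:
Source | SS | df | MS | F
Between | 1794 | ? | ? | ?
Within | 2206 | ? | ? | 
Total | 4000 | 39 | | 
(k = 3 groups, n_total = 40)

df_between = 2, df_within = 37. MS_between = 897.0, MS_within = 59.62. F = 15.045, F_crit ≈ 3.252. Reject H₀.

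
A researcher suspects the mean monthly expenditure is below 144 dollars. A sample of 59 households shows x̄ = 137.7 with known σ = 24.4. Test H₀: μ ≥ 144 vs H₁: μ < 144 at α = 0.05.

z = -1.983. Critical value: -1.645. Reject H₀.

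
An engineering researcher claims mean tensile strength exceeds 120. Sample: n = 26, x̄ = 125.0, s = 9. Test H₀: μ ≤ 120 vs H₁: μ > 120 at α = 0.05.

t = (125.0 - 120)/(9/√26) = 2.833, df = 25. Critical t = 1.708. Reject H₀.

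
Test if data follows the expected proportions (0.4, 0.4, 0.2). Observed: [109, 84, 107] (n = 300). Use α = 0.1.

Expected: [120.0, 120.0, 60.0]. χ² = 48.625. df = 2, critical = 4.605. Reject H₀.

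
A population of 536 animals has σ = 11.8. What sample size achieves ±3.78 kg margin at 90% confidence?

Without FPC: n₀ = (1.645×11.8/3.78)² = 26.37. With FPC: n = n₀N/(n₀+N-1) = 25.2 → n = 26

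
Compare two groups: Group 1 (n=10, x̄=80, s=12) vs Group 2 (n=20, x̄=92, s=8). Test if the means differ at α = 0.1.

Pooled sp = 9.47. t = -3.271, df = 28. Critical t = ±1.701. Reject H₀.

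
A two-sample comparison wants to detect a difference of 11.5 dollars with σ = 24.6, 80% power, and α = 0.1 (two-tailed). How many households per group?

n per group = 2(z_α/2 + z_β)²σ²/d² = 2×(1.645 + 0.84)²×24.6²/11.5² = 56.5 → n = 57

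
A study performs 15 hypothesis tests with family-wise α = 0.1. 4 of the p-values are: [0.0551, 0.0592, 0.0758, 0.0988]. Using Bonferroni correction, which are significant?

Bonferroni α = 0.1/15 = 0.00667. None of the given p-values are significant.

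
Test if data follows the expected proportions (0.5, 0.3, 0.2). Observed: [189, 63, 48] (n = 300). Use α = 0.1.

Expected: [150.0, 90.0, 60.0]. χ² = 20.64. df = 2, critical = 4.605. Reject H₀.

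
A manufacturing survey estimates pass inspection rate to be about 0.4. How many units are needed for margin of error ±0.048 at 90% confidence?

n = z²p(1-p)/E² = 1.645²×0.4×0.6/0.048² = 281.9 → n = 282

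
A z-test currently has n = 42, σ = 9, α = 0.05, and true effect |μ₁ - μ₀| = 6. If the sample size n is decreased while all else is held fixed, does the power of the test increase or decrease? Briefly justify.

Power decreases: a smaller n inflates the standard error σ/√n, pulling the sampling distribution under H₁ back toward the critical value.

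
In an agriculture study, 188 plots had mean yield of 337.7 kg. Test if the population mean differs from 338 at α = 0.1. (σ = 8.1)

z = (x̄ - μ₀)/(σ/√n) = (337.7 - 338)/(8.1/√188) = -0.508. Critical value: ±1.645. Since |-0.508| ≤ 1.645, Fail to reject H₀.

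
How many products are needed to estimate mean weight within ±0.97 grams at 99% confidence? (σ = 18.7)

n = (z*σ/E)² = (2.576×18.7/0.97)² = 2466.2 → n = 2467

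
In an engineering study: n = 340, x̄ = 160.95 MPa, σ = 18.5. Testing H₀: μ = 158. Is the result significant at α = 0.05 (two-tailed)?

z = (160.95 - 158)/(18.5/√340) = 2.94. Since |z| > 1.96, significant at α = 0.05.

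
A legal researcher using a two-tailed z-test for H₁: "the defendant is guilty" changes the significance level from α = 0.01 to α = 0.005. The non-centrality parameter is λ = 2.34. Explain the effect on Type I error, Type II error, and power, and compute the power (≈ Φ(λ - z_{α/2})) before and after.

Decreasing α from 0.01 to 0.005:
• Type I error rate decreases (α is the Type I rate by definition).
• Critical value moves from z_{α/2} = 2.576 to 2.807, so power = Φ(λ - z_{α/2}) goes from Φ(2.34 - 2.576) = 0.407 to Φ(2.34 - 2.807) = 0.32.
• Type II error rate β = 1 - power therefore increases (0.593 → 0.68).
Appropriate when false positives are costly — here, convicting an innocent person.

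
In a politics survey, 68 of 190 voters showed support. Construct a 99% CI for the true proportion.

p̂ = 0.358. CI = p̂ ± z*√(p̂(1-p̂)/n) = (0.268, 0.447)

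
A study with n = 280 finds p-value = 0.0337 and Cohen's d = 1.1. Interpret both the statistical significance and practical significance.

Statistically significant (p = 0.0337 < 0.05). Cohen's d = 1.1 indicates a large effect size. Both statistical and practical significance should be considered.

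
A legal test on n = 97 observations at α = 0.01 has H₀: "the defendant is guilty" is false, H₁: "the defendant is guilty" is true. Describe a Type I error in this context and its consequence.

Type I error: rejecting H₀ when it is true — concluding that the defendant is guilty when in fact it is not. Consequence: convicting an innocent person.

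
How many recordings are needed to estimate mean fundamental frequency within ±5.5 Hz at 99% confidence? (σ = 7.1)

n = (z*σ/E)² = (2.576×7.1/5.5)² = 11.1 → n = 12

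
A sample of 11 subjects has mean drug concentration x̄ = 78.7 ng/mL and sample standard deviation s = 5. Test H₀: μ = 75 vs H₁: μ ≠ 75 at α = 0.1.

t = (x̄ - μ₀)/(s/√n) = (78.7 - 75)/(5/√11) = 2.454. df = 10, critical t = ±1.812. Reject H₀.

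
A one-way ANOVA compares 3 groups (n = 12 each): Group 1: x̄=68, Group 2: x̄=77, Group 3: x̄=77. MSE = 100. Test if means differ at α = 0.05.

Grand mean = 74.0. SS_between = 648.0, MS_between = 324.0. F = 3.24, F_crit ≈ 3.285. Fail to reject H₀.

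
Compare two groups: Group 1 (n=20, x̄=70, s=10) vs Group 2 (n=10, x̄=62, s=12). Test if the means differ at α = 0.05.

Pooled sp = 10.68. t = 1.933, df = 28. Critical t = ±2.048. Fail to reject H₀.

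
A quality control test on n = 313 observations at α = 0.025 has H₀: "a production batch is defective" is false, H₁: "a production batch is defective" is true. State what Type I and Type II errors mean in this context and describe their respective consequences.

Type I (false positive): concluding that a production batch is defective when it is not — scrapping a good batch — wasted material and cost for no reason. Type II (false negative): failing to conclude that a production batch is defective when it is — shipping a defective batch — faulty products reach customers. Which is costlier depends on domain priorities and is a judgement call rather than a statistical fact.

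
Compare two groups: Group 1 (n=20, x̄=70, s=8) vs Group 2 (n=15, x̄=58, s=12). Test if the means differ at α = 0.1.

Pooled sp = 9.9. t = 3.55, df = 33. Critical t = ±1.692. Reject H₀.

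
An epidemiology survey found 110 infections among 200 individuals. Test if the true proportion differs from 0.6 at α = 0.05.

p̂ = 0.55, p₀ = 0.6. z = (p̂ - p₀)/√(p₀(1-p₀)/n) = -1.443. Critical: ±1.96. Fail to reject H₀.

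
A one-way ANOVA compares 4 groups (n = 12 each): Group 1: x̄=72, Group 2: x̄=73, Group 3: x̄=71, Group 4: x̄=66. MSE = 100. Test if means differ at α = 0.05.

Grand mean = 70.5. SS_between = 348.0, MS_between = 116.0. F = 1.16, F_crit ≈ 2.816. Fail to reject H₀.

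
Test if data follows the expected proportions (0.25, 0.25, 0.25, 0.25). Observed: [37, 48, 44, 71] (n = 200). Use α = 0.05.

Expected: [50.0, 50.0, 50.0, 50.0]. χ² = 13.0. df = 3, critical = 7.815. Reject H₀.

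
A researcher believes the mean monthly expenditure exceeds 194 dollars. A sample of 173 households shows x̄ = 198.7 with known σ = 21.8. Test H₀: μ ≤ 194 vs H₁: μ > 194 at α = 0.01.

z = 2.836. Critical value: 2.33. Reject H₀.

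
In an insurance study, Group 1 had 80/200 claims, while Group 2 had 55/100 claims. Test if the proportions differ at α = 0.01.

p̂₁ = 0.4, p̂₂ = 0.55, pooled p̂ = 0.45. z = -2.462. Critical: ±2.576. Fail to reject H₀.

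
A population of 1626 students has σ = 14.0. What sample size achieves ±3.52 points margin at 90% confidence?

Without FPC: n₀ = (1.645×14.0/3.52)² = 42.806. With FPC: n = n₀N/(n₀+N-1) = 41.7 → n = 42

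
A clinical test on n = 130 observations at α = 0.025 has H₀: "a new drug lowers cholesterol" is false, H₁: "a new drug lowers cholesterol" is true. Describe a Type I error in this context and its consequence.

Type I error: rejecting H₀ when it is true — concluding that a new drug lowers cholesterol when in fact it is not. Consequence: approving an ineffective drug — patients take a useless medication and may skip effective alternatives.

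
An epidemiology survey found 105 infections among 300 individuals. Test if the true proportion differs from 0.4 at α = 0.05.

p̂ = 0.35, p₀ = 0.4. z = (p̂ - p₀)/√(p₀(1-p₀)/n) = -1.768. Critical: ±1.96. Fail to reject H₀.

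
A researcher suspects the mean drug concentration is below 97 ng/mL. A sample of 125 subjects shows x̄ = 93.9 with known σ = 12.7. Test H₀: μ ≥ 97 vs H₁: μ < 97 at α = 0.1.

z = -2.729. Critical value: -1.28. Reject H₀.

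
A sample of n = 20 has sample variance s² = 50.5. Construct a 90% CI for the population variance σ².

df = 19. χ²_{0.05} = 30.144, χ²_{0.95} = 10.117. CI for σ² = ((n-1)s²/χ²_{α/2}, (n-1)s²/χ²_{1-α/2}) = (19·50.5/30.144, 19·50.5/10.117) = (31.83, 94.84)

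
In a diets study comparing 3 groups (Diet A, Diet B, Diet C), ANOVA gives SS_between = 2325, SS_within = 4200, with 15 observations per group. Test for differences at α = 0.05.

df_between = 2, df_within = 42. F = MS_between/MS_within = 1162.5/100.0 = 11.625. F_crit ≈ 3.22. Reject H₀. At least one mean differs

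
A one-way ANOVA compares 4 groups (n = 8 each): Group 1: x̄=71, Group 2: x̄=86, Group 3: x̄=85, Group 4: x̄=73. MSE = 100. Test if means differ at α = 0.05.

Grand mean = 78.75. SS_between = 1478.0, MS_between = 492.67. F = 4.927, F_crit ≈ 2.947. Reject H₀.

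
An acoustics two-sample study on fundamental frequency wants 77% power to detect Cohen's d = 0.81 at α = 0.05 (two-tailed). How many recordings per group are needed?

z_{α/2} = 1.96, z_β = Φ⁻¹(0.77) = 0.739. For large effect (d = 0.81): n per group = 2(z_{α/2} + z_β)²/d² = 2(1.96 + 0.739)²/0.81² = 22.2 → 23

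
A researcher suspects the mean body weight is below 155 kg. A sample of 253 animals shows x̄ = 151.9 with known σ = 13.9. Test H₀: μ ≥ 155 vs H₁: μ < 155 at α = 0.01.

z = -3.547. Critical value: -2.33. Reject H₀.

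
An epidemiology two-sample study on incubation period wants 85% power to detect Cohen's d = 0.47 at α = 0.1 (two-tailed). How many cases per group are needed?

z_{α/2} = 1.645, z_β = Φ⁻¹(0.85) = 1.036. For small effect (d = 0.47): n per group = 2(z_{α/2} + z_β)²/d² = 2(1.645 + 1.036)²/0.47² = 65.1 → 66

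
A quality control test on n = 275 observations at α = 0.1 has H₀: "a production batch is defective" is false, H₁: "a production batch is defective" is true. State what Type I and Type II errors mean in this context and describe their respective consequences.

Type I (false positive): concluding that a production batch is defective when it is not — scrapping a good batch — wasted material and cost for no reason. Type II (false negative): failing to conclude that a production batch is defective when it is — shipping a defective batch — faulty products reach customers. Which is costlier depends on domain priorities and is a judgement call rather than a statistical fact.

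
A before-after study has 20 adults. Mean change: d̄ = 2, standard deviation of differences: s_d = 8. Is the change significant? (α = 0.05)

t = d̄/(s_d/√n) = 2/(8/√20) = 1.118. df = 19, critical t = ±2.093. Fail to reject H₀.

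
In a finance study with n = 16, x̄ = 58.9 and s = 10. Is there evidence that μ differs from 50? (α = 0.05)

t = (x̄ - μ₀)/(s/√n) = (58.9 - 50)/(10/√16) = 3.56. df = 15, critical t = ±2.131. Reject H₀.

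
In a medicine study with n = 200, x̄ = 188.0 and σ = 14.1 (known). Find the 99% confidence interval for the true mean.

CI = x̄ ± z*(σ/√n) = 188.0 ± 2.576(14.1/√200) = 188.0 ± 2.57 = (185.43, 190.57)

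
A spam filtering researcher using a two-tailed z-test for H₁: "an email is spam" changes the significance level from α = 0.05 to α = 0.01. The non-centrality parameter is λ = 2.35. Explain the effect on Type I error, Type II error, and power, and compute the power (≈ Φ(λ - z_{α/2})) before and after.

Decreasing α from 0.05 to 0.01:
• Type I error rate decreases (α is the Type I rate by definition).
• Critical value moves from z_{α/2} = 1.96 to 2.576, so power = Φ(λ - z_{α/2}) goes from Φ(2.35 - 1.96) = 0.652 to Φ(2.35 - 2.576) = 0.411.
• Type II error rate β = 1 - power therefore increases (0.348 → 0.589).
Appropriate when false positives are costly — here, a legitimate email is sent to the spam folder and the user misses it.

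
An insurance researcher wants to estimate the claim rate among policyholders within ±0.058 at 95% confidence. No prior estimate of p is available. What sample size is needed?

Conservative approach: use p = 0.5 (maximizes p(1-p) = 0.25). n = z²(0.25)/E² = 1.96²×0.25/0.058² = 285.5 → n = 286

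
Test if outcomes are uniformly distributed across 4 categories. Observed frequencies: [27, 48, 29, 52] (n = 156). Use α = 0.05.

Expected = 39 each. χ² = Σ(O-E)²/E = 12.667. df = 3, critical value = 7.815. Reject H₀.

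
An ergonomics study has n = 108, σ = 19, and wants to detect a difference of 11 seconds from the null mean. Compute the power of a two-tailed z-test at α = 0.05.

SE = σ/√n = 19/√108 = 1.828. Non-centrality λ = d/SE = 11/1.828 = 6.017. Power ≈ Φ(λ - z_{α/2}) = Φ(6.017 - 1.96) = Φ(4.057) = 1.0.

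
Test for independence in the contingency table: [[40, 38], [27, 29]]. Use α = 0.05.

χ² = 0.123. df = 1, critical = 3.841. Fail to reject H₀. No evidence of dependence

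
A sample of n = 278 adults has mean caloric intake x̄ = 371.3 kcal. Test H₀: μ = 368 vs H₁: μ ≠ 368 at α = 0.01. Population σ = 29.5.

z = (x̄ - μ₀)/(σ/√n) = (371.3 - 368)/(29.5/√278) = 1.865. Critical value: ±2.576. Since |1.865| ≤ 2.576, Fail to reject H₀.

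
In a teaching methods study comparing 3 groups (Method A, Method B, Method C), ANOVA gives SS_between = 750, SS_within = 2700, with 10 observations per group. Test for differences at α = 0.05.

df_between = 2, df_within = 27. F = MS_between/MS_within = 375.0/100.0 = 3.75. F_crit ≈ 3.354. Reject H₀. At least one mean differs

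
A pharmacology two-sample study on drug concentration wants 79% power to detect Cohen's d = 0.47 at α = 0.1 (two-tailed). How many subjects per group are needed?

z_{α/2} = 1.645, z_β = Φ⁻¹(0.79) = 0.806. For small effect (d = 0.47): n per group = 2(z_{α/2} + z_β)²/d² = 2(1.645 + 0.806)²/0.47² = 54.4 → 55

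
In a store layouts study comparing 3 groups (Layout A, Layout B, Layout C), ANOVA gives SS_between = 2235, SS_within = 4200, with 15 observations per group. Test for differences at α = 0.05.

df_between = 2, df_within = 42. F = MS_between/MS_within = 1117.5/100.0 = 11.175. F_crit ≈ 3.22. Reject H₀. At least one mean differs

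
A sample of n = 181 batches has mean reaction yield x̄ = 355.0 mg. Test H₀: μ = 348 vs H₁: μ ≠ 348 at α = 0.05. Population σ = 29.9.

z = (x̄ - μ₀)/(σ/√n) = (355.0 - 348)/(29.9/√181) = 3.15. Critical value: ±1.96. Since |3.15| > 1.96, Reject H₀.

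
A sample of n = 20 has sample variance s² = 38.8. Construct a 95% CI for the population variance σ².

df = 19. χ²_{0.025} = 32.852, χ²_{0.975} = 8.907. CI for σ² = ((n-1)s²/χ²_{α/2}, (n-1)s²/χ²_{1-α/2}) = (19·38.8/32.852, 19·38.8/8.907) = (22.44, 82.77)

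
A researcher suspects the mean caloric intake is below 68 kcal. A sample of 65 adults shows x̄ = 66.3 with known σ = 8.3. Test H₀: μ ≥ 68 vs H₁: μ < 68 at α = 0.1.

z = -1.651. Critical value: -1.28. Reject H₀.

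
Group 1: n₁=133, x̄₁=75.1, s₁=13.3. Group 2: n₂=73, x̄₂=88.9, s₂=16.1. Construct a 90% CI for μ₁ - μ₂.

Difference = -13.8. SE = √(13.3²/133 + 16.1²/73) = 2.209. CI = (-17.43, -10.17)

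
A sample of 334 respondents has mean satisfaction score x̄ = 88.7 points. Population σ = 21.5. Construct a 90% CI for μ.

CI = x̄ ± z*(σ/√n) = 88.7 ± 1.645(21.5/√334) = 88.7 ± 1.94 = (86.76, 90.64)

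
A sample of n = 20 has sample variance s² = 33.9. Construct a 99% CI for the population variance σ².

df = 19. χ²_{0.005} = 38.582, χ²_{0.995} = 6.844. CI for σ² = ((n-1)s²/χ²_{α/2}, (n-1)s²/χ²_{1-α/2}) = (19·33.9/38.582, 19·33.9/6.844) = (16.69, 94.11)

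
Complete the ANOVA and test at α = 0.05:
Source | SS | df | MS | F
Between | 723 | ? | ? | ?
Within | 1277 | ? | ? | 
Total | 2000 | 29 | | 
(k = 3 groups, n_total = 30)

df_between = 2, df_within = 27. MS_between = 361.5, MS_within = 47.3. F = 7.643, F_crit ≈ 3.354. Reject H₀.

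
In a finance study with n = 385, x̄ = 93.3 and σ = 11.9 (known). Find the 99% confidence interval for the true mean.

CI = x̄ ± z*(σ/√n) = 93.3 ± 2.576(11.9/√385) = 93.3 ± 1.56 = (91.74, 94.86)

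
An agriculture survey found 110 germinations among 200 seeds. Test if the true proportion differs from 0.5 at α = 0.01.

p̂ = 0.55, p₀ = 0.5. z = (p̂ - p₀)/√(p₀(1-p₀)/n) = 1.414. Critical: ±2.576. Fail to reject H₀.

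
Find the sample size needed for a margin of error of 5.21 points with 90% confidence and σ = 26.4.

n = (z*σ/E)² = (1.645×26.4/5.21)² = 69.5 → n = 70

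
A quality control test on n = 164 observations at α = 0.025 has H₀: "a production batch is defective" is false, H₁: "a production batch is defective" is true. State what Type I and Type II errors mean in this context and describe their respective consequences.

Type I (false positive): concluding that a production batch is defective when it is not — scrapping a good batch — wasted material and cost for no reason. Type II (false negative): failing to conclude that a production batch is defective when it is — shipping a defective batch — faulty products reach customers. Which is costlier depends on domain priorities and is a judgement call rather than a statistical fact.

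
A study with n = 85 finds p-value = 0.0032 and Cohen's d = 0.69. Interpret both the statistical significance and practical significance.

Statistically significant (p = 0.0032 < 0.05). Cohen's d = 0.69 indicates a medium effect size. Both statistical and practical significance should be considered.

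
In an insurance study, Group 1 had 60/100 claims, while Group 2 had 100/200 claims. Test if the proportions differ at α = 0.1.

p̂₁ = 0.6, p̂₂ = 0.5, pooled p̂ = 0.533. z = 1.637. Critical: ±1.645. Fail to reject H₀.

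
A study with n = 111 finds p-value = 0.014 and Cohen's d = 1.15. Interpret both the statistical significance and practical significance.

Statistically significant (p = 0.014 < 0.05). Cohen's d = 1.15 indicates a large effect size. Both statistical and practical significance should be considered.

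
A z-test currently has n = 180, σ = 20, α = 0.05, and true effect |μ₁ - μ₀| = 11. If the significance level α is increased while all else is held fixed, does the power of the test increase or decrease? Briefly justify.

Power increases: a larger α lowers the critical value, so more of the H₁ sampling distribution falls in the rejection region.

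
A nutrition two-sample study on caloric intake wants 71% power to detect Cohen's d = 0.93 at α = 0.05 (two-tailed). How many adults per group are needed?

z_{α/2} = 1.96, z_β = Φ⁻¹(0.71) = 0.553. For large effect (d = 0.93): n per group = 2(z_{α/2} + z_β)²/d² = 2(1.96 + 0.553)²/0.93² = 14.6 → 15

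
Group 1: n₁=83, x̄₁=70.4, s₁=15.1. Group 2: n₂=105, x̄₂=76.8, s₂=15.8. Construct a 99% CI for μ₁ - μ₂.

Difference = -6.4. SE = √(15.1²/83 + 15.8²/105) = 2.264. CI = (-12.23, -0.57)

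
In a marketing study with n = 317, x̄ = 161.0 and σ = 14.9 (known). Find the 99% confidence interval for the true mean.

CI = x̄ ± z*(σ/√n) = 161.0 ± 2.576(14.9/√317) = 161.0 ± 2.16 = (158.84, 163.16)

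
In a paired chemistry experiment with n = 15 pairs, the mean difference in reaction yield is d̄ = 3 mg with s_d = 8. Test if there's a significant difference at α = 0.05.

t = d̄/(s_d/√n) = 3/(8/√15) = 1.452. df = 14, critical t = ±2.145. Fail to reject H₀.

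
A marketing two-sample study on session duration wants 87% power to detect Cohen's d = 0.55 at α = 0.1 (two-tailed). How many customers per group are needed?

z_{α/2} = 1.645, z_β = Φ⁻¹(0.87) = 1.126. For medium effect (d = 0.55): n per group = 2(z_{α/2} + z_β)²/d² = 2(1.645 + 1.126)²/0.55² = 50.8 → 51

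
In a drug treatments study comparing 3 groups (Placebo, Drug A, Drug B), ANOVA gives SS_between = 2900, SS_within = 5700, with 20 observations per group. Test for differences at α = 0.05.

df_between = 2, df_within = 57. F = MS_between/MS_within = 1450.0/100.0 = 14.5. F_crit ≈ 3.159. Reject H₀. At least one mean differs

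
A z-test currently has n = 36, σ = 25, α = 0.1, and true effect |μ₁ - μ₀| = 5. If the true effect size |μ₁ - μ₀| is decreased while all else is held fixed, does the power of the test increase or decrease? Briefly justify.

Power decreases: a smaller true effect decreases the non-centrality λ = |μ₁ - μ₀|/(σ/√n).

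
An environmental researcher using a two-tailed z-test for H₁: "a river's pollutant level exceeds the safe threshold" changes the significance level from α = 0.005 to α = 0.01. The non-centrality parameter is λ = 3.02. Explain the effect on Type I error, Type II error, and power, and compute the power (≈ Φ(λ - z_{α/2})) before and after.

Increasing α from 0.005 to 0.01:
• Type I error rate increases (α is the Type I rate by definition).
• Critical value moves from z_{α/2} = 2.807 to 2.576, so power = Φ(λ - z_{α/2}) goes from Φ(3.02 - 2.807) = 0.584 to Φ(3.02 - 2.576) = 0.671.
• Type II error rate β = 1 - power therefore decreases (0.416 → 0.329).
Appropriate when false negatives are costly — here, allowing unsafe pollution to continue.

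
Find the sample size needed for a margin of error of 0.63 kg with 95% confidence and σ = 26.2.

n = (z*σ/E)² = (1.96×26.2/0.63)² = 6644.1 → n = 6645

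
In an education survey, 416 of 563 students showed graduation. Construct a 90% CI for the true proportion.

p̂ = 0.739. CI = p̂ ± z*√(p̂(1-p̂)/n) = (0.708, 0.769)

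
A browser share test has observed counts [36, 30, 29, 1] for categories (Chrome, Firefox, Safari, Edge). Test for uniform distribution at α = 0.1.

Expected = 24 each. χ² = Σ(O-E)²/E = 30.583. df = 3, critical value = 6.251. Reject H₀.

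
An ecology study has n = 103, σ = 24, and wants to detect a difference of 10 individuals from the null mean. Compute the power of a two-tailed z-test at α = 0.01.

SE = σ/√n = 24/√103 = 2.365. Non-centrality λ = d/SE = 10/2.365 = 4.229. Power ≈ Φ(λ - z_{α/2}) = Φ(4.229 - 2.576) = Φ(1.653) = 0.951.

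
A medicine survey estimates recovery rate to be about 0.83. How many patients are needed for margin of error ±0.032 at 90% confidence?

n = z²p(1-p)/E² = 1.645²×0.83×0.17/0.032² = 372.9 → n = 373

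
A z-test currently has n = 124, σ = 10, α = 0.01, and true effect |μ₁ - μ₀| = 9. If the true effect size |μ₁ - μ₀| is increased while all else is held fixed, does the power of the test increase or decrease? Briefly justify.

Power increases: a larger true effect increases the non-centrality λ = |μ₁ - μ₀|/(σ/√n).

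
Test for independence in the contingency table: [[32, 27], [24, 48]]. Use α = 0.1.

χ² = 5.79. df = 1, critical = 2.706. Reject H₀. Variables are dependent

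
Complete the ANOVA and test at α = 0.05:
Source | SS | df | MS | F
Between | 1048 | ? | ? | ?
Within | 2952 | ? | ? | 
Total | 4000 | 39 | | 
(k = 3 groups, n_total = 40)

df_between = 2, df_within = 37. MS_between = 524.0, MS_within = 79.78. F = 6.568, F_crit ≈ 3.252. Reject H₀.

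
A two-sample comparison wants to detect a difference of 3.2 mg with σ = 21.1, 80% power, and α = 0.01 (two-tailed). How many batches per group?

n per group = 2(z_α/2 + z_β)²σ²/d² = 2×(2.576 + 0.84)²×21.1²/3.2² = 1014.7 → n = 1015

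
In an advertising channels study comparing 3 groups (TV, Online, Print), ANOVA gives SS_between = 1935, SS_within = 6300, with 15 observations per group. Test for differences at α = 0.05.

df_between = 2, df_within = 42. F = MS_between/MS_within = 967.5/150.0 = 6.45. F_crit ≈ 3.22. Reject H₀. At least one mean differs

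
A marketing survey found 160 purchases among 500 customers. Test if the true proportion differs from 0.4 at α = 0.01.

p̂ = 0.32, p₀ = 0.4. z = (p̂ - p₀)/√(p₀(1-p₀)/n) = -3.651. Critical: ±2.576. Reject H₀.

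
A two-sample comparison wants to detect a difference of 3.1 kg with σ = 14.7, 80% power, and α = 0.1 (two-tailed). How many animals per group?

n per group = 2(z_α/2 + z_β)²σ²/d² = 2×(1.645 + 0.84)²×14.7²/3.1² = 277.7 → n = 278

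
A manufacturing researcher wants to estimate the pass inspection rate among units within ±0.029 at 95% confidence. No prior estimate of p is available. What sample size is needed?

Conservative approach: use p = 0.5 (maximizes p(1-p) = 0.25). n = z²(0.25)/E² = 1.96²×0.25/0.029² = 1142.0 → n = 1142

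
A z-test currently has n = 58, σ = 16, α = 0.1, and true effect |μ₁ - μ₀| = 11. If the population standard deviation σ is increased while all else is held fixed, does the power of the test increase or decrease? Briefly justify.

Power decreases: a larger σ inflates the standard error σ/√n, pulling the sampling distribution under H₁ back toward the critical value.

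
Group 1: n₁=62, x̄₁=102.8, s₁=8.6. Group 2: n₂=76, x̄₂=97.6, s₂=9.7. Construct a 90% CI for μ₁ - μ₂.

Difference = 5.2. SE = √(8.6²/62 + 9.7²/76) = 1.559. CI = (2.64, 7.76)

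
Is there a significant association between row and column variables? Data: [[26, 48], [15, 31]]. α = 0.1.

χ² = 0.08. df = 1, critical = 2.706. Fail to reject H₀. No evidence of dependence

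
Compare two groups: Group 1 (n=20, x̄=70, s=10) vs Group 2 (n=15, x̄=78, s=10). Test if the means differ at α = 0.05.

Pooled sp = 10.0. t = -2.342, df = 33. Critical t = ±2.035. Reject H₀.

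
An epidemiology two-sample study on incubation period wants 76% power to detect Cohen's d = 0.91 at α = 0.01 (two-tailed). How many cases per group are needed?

z_{α/2} = 2.576, z_β = Φ⁻¹(0.76) = 0.706. For large effect (d = 0.91): n per group = 2(z_{α/2} + z_β)²/d² = 2(2.576 + 0.706)²/0.91² = 26.02 → 27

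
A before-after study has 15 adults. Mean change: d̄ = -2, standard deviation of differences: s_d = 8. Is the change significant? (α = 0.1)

t = d̄/(s_d/√n) = -2/(8/√15) = -0.968. df = 14, critical t = ±1.761. Fail to reject H₀.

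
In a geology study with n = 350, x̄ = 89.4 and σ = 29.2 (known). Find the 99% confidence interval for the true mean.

CI = x̄ ± z*(σ/√n) = 89.4 ± 2.576(29.2/√350) = 89.4 ± 4.02 = (85.38, 93.42)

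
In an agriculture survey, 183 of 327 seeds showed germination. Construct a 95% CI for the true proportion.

p̂ = 0.56. CI = p̂ ± z*√(p̂(1-p̂)/n) = (0.506, 0.613)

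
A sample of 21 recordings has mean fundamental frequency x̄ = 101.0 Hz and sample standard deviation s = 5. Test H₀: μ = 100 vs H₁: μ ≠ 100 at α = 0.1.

t = (x̄ - μ₀)/(s/√n) = (101.0 - 100)/(5/√21) = 0.917. df = 20, critical t = ±1.725. Fail to reject H₀.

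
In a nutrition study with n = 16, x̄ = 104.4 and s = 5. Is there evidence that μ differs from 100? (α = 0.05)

t = (x̄ - μ₀)/(s/√n) = (104.4 - 100)/(5/√16) = 3.52. df = 15, critical t = ±2.131. Reject H₀.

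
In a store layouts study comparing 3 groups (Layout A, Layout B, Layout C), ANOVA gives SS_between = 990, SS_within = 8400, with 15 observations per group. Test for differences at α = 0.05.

df_between = 2, df_within = 42. F = MS_between/MS_within = 495.0/200.0 = 2.475. F_crit ≈ 3.22. Fail to reject H₀.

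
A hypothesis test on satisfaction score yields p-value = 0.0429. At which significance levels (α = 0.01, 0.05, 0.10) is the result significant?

p = 0.0429. Significant at: α = 0.05, 0.1.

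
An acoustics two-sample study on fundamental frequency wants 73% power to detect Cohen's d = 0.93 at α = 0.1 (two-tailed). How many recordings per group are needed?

z_{α/2} = 1.645, z_β = Φ⁻¹(0.73) = 0.613. For large effect (d = 0.93): n per group = 2(z_{α/2} + z_β)²/d² = 2(1.645 + 0.613)²/0.93² = 11.8 → 12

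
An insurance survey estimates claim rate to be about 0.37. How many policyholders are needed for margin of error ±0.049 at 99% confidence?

n = z²p(1-p)/E² = 2.576²×0.37×0.63/0.049² = 644.2 → n = 645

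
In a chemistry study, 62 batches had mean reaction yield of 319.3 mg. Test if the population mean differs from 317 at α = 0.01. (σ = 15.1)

z = (x̄ - μ₀)/(σ/√n) = (319.3 - 317)/(15.1/√62) = 1.199. Critical value: ±2.576. Since |1.199| ≤ 2.576, Fail to reject H₀.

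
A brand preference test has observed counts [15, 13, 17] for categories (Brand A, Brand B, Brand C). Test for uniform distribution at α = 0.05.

Expected = 15 each. χ² = Σ(O-E)²/E = 0.533. df = 2, critical value = 5.991. Fail to reject H₀.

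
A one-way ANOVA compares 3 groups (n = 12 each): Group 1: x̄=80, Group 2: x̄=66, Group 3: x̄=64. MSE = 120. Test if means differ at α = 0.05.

Grand mean = 70.0. SS_between = 1824.0, MS_between = 912.0. F = 7.6, F_crit ≈ 3.285. Reject H₀.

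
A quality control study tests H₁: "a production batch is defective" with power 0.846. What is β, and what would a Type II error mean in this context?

β = 1 - power = 1 - 0.846 = 0.154. A Type II error is failing to reject H₀ when H₀ is false (false negative) — here, failing to conclude that a production batch is defective when in fact it is true. Consequence: shipping a defective batch — faulty products reach customers.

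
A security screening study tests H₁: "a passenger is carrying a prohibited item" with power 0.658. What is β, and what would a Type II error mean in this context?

β = 1 - power = 1 - 0.658 = 0.342. A Type II error is failing to reject H₀ when H₀ is false (false negative) — here, failing to conclude that a passenger is carrying a prohibited item when in fact it is true. Consequence: letting a prohibited item through — security breach.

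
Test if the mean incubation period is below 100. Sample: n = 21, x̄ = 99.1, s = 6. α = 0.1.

t = (99.1 - 100)/(6/√21) = -0.687, df = 20. Critical t = -1.325. Fail to reject H₀.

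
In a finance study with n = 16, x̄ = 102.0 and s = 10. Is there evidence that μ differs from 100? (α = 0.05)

t = (x̄ - μ₀)/(s/√n) = (102.0 - 100)/(10/√16) = 0.8. df = 15, critical t = ±2.131. Fail to reject H₀.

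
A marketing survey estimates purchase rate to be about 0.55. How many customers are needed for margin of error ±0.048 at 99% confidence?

n = z²p(1-p)/E² = 2.576²×0.55×0.45/0.048² = 712.8 → n = 713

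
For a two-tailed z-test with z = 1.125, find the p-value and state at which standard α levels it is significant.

p = 2·P(Z > |1.125|) = 2·(1 - Φ(1.125)) ≈ 0.2606. Not significant at any standard level.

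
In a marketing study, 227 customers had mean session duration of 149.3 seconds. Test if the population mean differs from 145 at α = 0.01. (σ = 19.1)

z = (x̄ - μ₀)/(σ/√n) = (149.3 - 145)/(19.1/√227) = 3.392. Critical value: ±2.576. Since |3.392| > 2.576, Reject H₀.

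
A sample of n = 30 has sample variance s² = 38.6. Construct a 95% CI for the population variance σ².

df = 29. χ²_{0.025} = 45.722, χ²_{0.975} = 16.047. CI for σ² = ((n-1)s²/χ²_{α/2}, (n-1)s²/χ²_{1-α/2}) = (29·38.6/45.722, 29·38.6/16.047) = (24.48, 69.76)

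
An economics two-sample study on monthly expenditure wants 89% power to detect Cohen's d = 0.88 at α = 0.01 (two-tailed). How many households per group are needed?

z_{α/2} = 2.576, z_β = Φ⁻¹(0.89) = 1.227. For large effect (d = 0.88): n per group = 2(z_{α/2} + z_β)²/d² = 2(2.576 + 1.227)²/0.88² = 37.4 → 38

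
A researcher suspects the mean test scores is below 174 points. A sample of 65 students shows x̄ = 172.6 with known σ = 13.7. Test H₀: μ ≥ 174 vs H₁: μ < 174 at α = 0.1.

z = -0.824. Critical value: -1.28. Fail to reject H₀.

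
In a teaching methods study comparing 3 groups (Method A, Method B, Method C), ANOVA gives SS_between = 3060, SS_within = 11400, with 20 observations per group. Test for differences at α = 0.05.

df_between = 2, df_within = 57. F = MS_between/MS_within = 1530.0/200.0 = 7.65. F_crit ≈ 3.159. Reject H₀. At least one mean differs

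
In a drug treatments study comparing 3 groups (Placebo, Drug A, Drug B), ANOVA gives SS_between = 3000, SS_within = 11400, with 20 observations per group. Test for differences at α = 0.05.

df_between = 2, df_within = 57. F = MS_between/MS_within = 1500.0/200.0 = 7.5. F_crit ≈ 3.159. Reject H₀. At least one mean differs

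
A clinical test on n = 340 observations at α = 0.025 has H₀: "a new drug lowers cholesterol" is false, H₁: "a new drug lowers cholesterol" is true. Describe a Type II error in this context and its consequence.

Type II error: failing to reject H₀ when it is false — concluding that a new drug lowers cholesterol is not supported when in fact it is. Consequence: shelving an effective drug — patients miss out on a treatment that would have helped.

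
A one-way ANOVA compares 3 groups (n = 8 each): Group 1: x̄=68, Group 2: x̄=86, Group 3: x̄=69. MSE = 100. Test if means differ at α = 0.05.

Grand mean = 74.33. SS_between = 1637.33, MS_between = 818.67. F = 8.187, F_crit ≈ 3.467. Reject H₀.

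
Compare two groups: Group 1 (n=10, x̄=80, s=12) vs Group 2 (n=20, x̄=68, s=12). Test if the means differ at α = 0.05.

Pooled sp = 12.0. t = 2.582, df = 28. Critical t = ±2.048. Reject H₀.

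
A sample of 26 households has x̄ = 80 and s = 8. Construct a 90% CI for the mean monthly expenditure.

CI = x̄ ± t*(s/√n) = 80 ± 1.708(8/√26) = (77.32, 82.68)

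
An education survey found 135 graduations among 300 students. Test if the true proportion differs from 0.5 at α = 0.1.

p̂ = 0.45, p₀ = 0.5. z = (p̂ - p₀)/√(p₀(1-p₀)/n) = -1.732. Critical: ±1.645. Reject H₀.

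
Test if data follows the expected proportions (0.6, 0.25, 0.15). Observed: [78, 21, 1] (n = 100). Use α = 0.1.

Expected: [60.0, 25.0, 15.0]. χ² = 19.107. df = 2, critical = 4.605. Reject H₀.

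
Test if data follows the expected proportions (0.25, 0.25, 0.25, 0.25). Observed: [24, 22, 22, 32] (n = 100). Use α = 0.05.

Expected: [25.0, 25.0, 25.0, 25.0]. χ² = 2.72. df = 3, critical = 7.815. Fail to reject H₀.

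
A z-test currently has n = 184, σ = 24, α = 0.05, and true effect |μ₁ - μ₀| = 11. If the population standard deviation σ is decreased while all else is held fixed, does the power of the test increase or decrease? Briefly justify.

Power increases: a smaller σ shrinks the standard error σ/√n, moving the sampling distribution under H₁ further from the critical value.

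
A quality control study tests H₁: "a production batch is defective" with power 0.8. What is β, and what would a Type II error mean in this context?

β = 1 - power = 1 - 0.8 = 0.2. A Type II error is failing to reject H₀ when H₀ is false (false negative) — here, failing to conclude that a production batch is defective when in fact it is true. Consequence: shipping a defective batch — faulty products reach customers.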